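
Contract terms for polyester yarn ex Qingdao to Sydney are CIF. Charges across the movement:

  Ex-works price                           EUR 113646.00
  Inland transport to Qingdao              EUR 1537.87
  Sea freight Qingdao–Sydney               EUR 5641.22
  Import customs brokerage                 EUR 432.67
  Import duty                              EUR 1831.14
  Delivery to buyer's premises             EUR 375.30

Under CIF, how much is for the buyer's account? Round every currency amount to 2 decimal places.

CIF: the seller pays costs through ocean freight and marine insurance to the destination port.
Seller's account: goods 113646.00 + inland to port 1537.87 + freight 5641.22 = 120825.09
Buyer's account: brokerage 432.67 + duty 1831.14 + delivery 375.30 = 2639.11

Buyer's account: EUR 2639.11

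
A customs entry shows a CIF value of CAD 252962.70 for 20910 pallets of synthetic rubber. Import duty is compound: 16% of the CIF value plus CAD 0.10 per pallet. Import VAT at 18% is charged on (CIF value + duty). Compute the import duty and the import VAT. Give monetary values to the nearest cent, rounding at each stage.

Ad valorem component: 252962.70 × 16% = 40474.03
Specific component: 20910 × 0.10 = 2091.00
Import duty = 40474.03 + 2091.00 = 42565.03
VAT base = CIF + duty = 252962.70 + 42565.03 = 295527.73
Import VAT = 295527.73 × 18% = 53194.99

Import duty: CAD 42565.03; import VAT: CAD 53194.99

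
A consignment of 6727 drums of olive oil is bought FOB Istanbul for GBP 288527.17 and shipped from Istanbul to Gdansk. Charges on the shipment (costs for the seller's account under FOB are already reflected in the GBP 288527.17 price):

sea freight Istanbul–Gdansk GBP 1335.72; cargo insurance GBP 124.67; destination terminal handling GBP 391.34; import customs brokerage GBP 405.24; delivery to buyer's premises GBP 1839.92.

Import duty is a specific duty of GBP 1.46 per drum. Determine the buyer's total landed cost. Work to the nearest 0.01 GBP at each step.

Total landed cost: GBP 302445.48

FOB: the seller bears costs until goods are on board at the origin port; the buyer bears freight, insurance and all costs thereafter.
CIF value = FOB price + freight + insurance = 288527.17 + 1335.72 + 124.67 = 289987.56
Import duty = 6727 × 1.46 = 9821.42
Buyer bears: freight 1335.72 + insurance 124.67 + destination terminal 391.34 + brokerage 405.24 + delivery 1839.92 + duty 9821.42 = 13918.31
Landed cost = invoice 288527.17 + 13918.31 = 302445.48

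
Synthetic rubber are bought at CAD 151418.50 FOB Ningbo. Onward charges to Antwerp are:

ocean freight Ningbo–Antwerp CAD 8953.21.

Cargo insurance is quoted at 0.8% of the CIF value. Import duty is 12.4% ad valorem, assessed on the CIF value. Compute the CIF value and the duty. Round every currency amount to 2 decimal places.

CIF value: CAD 161665.03; import duty: CAD 20046.46

Let C be the CIF value. C = FOB price + freight + 0.8% × C
C − 0.8% × C = 151418.50 + 8953.21
0.992 × C = 160371.71
C = 160371.71 / 0.992 = 161665.03
Insurance premium = 0.8% × 161665.03 = 1293.32
Import duty = 161665.03 × 12.4% = 20046.46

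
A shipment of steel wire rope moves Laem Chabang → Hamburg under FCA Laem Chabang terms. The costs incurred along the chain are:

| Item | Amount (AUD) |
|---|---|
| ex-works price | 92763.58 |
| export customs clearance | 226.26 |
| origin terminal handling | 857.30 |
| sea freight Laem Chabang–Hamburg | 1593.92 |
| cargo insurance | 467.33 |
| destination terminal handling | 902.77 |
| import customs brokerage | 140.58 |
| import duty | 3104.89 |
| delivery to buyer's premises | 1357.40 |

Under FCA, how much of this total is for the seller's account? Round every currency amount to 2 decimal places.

FCA: the seller delivers export-cleared goods to the carrier; the buyer bears costs from that point.
Seller's account: goods 92763.58 + export clearance 226.26 = 92989.84
Buyer's account: origin terminal 857.30 + freight 1593.92 + insurance 467.33 + destination terminal 902.77 + brokerage 140.58 + duty 3104.89 + delivery 1357.40 = 8424.19

Seller's account: AUD 92989.84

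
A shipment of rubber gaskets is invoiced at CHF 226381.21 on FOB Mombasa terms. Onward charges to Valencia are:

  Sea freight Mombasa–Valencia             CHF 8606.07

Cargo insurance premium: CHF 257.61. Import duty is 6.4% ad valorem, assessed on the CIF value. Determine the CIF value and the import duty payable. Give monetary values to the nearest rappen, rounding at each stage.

CIF = FOB price + freight + insurance
CIF = 226381.21 + 8606.07 + 257.61 = 235244.89
Import duty = 235244.89 × 6.4% = 15055.67

CIF value: CHF 235244.89; import duty: CHF 15055.67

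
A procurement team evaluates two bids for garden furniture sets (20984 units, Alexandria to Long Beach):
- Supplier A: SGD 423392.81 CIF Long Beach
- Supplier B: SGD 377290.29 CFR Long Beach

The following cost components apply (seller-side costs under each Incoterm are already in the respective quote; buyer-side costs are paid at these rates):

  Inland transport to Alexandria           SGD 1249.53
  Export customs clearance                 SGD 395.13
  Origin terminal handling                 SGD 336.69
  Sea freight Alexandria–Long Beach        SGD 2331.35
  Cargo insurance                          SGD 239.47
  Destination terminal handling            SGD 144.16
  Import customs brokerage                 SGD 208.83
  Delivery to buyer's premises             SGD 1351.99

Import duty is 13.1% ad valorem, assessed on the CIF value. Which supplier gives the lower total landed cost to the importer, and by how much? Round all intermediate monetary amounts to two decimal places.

Supplier A (CIF):
The CIF price already equals the CIF value: 423392.81
Import duty = 423392.81 × 13.1% = 55464.46
Buyer bears (A): 144.16 + 208.83 + 1351.99 = 1704.98
Landed cost (A) = invoice 423392.81 + 1704.98 + duty 55464.46 = 480562.25
Supplier B (CFR):
CIF value = CFR price + insurance = 377290.29 + 239.47 = 377529.76
Import duty = 377529.76 × 13.1% = 49456.40
Buyer bears (B): 239.47 + 144.16 + 208.83 + 1351.99 = 1944.45
Landed cost (B) = invoice 377290.29 + 1944.45 + duty 49456.40 = 428691.14
Difference = |480562.25 − 428691.14| = 51871.11

Supplier B is cheaper by SGD 51871.11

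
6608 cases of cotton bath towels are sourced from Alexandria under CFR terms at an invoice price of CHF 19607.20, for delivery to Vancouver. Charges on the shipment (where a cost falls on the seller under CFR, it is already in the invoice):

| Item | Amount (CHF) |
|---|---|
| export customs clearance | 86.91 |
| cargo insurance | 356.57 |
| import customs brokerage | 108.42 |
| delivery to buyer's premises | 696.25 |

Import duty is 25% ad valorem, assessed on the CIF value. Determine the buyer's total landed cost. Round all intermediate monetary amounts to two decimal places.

CFR: the seller pays costs through ocean freight to the destination port, but not insurance.
Already in the invoice (seller's account under CFR): export clearance — exclude.
CIF value = CFR price + insurance = 19607.20 + 356.57 = 19963.77
Import duty = 19963.77 × 25% = 4990.94
Buyer bears: insurance 356.57 + brokerage 108.42 + delivery 696.25 + duty 4990.94 = 6152.18
Landed cost = invoice 19607.20 + 6152.18 = 25759.38

Total landed cost: CHF 25759.38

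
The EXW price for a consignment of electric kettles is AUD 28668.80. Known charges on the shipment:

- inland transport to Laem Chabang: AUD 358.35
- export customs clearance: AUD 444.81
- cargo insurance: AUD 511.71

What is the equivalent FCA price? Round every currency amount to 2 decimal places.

FCA price: AUD 29471.96

Not relevant to the conversion: insurance — on the buyer under both terms; not part of either seller's price.
From EXW to FCA, the seller additionally bears: inland to port, export clearance.
FCA price = 28668.80 + 358.35 + 444.81 = 29471.96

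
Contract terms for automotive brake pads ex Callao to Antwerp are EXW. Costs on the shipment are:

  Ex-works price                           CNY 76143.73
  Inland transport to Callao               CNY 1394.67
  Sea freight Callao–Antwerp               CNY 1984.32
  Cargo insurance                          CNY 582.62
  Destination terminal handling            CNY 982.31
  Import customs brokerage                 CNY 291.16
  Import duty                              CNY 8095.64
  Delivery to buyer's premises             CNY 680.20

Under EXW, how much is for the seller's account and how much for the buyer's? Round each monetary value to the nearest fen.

EXW: the seller makes goods available at their premises; the buyer bears all onward costs.
Seller's account: goods 76143.73 = 76143.73
Buyer's account: inland to port 1394.67 + freight 1984.32 + insurance 582.62 + destination terminal 982.31 + brokerage 291.16 + duty 8095.64 + delivery 680.20 = 14010.92

Seller: CNY 76143.73; buyer: CNY 14010.92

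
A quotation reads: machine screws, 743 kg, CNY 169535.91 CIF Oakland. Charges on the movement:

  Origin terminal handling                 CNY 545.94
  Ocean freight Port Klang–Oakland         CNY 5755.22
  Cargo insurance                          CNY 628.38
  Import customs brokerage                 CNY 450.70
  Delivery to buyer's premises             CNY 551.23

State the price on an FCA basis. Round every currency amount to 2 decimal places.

Not relevant to the conversion: brokerage, delivery — on the buyer under both terms; not part of either seller's price.
From CIF to FCA, the seller no longer bears: origin terminal, freight, insurance.
FCA price = 169535.91 − 545.94 − 5755.22 − 628.38 = 162606.37

FCA price: CNY 162606.37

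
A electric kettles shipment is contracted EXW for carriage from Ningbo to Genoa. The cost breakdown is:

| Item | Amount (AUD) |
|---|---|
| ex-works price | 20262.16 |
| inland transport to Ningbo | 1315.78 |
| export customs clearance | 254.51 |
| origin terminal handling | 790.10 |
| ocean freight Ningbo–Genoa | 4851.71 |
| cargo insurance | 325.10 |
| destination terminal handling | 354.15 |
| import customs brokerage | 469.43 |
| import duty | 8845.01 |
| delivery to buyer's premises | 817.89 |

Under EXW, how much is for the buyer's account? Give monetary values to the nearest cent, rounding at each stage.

EXW: the seller makes goods available at their premises; the buyer bears all onward costs.
Seller's account: goods 20262.16 = 20262.16
Buyer's account: inland to port 1315.78 + export clearance 254.51 + origin terminal 790.10 + freight 4851.71 + insurance 325.10 + destination terminal 354.15 + brokerage 469.43 + duty 8845.01 + delivery 817.89 = 18023.68

Buyer's account: AUD 18023.68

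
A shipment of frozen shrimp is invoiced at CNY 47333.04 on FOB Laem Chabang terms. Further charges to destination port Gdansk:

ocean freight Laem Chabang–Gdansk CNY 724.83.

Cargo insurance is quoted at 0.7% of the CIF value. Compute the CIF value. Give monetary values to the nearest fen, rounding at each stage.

Let C be the CIF value. C = FOB price + freight + 0.7% × C
C − 0.7% × C = 47333.04 + 724.83
0.993 × C = 48057.87
C = 48057.87 / 0.993 = 48396.65
Insurance premium = 0.7% × 48396.65 = 338.78

CIF value: CNY 48396.65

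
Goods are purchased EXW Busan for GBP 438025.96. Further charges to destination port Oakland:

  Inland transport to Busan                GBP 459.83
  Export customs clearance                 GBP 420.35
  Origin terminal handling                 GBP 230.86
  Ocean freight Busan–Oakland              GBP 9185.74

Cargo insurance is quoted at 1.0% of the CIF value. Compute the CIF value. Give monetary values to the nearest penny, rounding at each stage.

Let C be the CIF value. C = EXW price + pre-shipment costs + freight + 1.0% × C
C − 1.0% × C = 438025.96 + 459.83 + 420.35 + 230.86 + 9185.74
0.99 × C = 448322.74
C = 448322.74 / 0.99 = 452851.25
Insurance premium = 1.0% × 452851.25 = 4528.51

CIF value: GBP 452851.25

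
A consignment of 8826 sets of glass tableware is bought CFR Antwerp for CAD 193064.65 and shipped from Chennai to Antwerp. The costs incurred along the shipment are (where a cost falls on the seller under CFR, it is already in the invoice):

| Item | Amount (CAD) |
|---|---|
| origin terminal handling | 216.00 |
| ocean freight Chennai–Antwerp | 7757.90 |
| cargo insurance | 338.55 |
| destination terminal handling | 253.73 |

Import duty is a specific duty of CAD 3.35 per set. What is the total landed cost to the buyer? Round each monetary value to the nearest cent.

Total landed cost: CAD 223224.03

CFR: the seller pays costs through ocean freight to the destination port, but not insurance.
Already in the invoice (seller's account under CFR): origin terminal, freight — exclude.
CIF value = CFR price + insurance = 193064.65 + 338.55 = 193403.20
Import duty = 8826 × 3.35 = 29567.10
Buyer bears: insurance 338.55 + destination terminal 253.73 + duty 29567.10 = 30159.38
Landed cost = invoice 193064.65 + 30159.38 = 223224.03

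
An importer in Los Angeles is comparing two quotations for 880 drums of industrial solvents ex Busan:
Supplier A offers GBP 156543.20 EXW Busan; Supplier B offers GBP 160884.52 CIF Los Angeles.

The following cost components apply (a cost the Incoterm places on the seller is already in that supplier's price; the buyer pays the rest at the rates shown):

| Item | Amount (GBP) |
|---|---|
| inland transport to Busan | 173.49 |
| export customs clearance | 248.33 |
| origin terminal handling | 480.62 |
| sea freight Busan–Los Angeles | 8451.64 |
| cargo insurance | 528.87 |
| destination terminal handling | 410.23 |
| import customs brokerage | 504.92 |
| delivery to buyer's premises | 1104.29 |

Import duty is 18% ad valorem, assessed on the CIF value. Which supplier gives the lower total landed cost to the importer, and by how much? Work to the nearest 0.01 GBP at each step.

Supplier A (EXW):
CIF value = EXW price + inland to port + export clearance + origin terminal + freight + insurance = 156543.20 + 173.49 + 248.33 + 480.62 + 8451.64 + 528.87 = 166426.15
Import duty = 166426.15 × 18% = 29956.71
Buyer bears (A): 173.49 + 248.33 + 480.62 + 8451.64 + 528.87 + 410.23 + 504.92 + 1104.29 = 11902.39
Landed cost (A) = invoice 156543.20 + 11902.39 + duty 29956.71 = 198402.30
Supplier B (CIF):
The CIF price already equals the CIF value: 160884.52
Import duty = 160884.52 × 18% = 28959.21
Buyer bears (B): 410.23 + 504.92 + 1104.29 = 2019.44
Landed cost (B) = invoice 160884.52 + 2019.44 + duty 28959.21 = 191863.17
Difference = |198402.30 − 191863.17| = 6539.13

Supplier B is cheaper by GBP 6539.13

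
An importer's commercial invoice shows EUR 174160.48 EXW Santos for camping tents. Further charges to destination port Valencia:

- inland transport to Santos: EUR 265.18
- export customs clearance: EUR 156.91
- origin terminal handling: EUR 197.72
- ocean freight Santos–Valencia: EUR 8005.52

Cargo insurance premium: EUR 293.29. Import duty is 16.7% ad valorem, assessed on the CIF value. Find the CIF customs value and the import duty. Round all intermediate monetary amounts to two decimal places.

CIF value: EUR 183079.10; import duty: EUR 30574.21

CIF = EXW price + pre-shipment costs + freight + insurance
CIF = 174160.48 + 265.18 + 156.91 + 197.72 + 8005.52 + 293.29 = 183079.10
Import duty = 183079.10 × 16.7% = 30574.21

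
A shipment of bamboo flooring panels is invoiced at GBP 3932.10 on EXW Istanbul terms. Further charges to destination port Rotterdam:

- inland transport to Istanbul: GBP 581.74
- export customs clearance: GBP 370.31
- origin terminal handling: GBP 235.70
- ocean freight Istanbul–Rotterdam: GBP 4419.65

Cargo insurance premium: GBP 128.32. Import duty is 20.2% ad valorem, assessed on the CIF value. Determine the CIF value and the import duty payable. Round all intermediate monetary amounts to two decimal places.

CIF value: GBP 9667.82; import duty: GBP 1952.90

CIF = EXW price + pre-shipment costs + freight + insurance
CIF = 3932.10 + 581.74 + 370.31 + 235.70 + 4419.65 + 128.32 = 9667.82
Import duty = 9667.82 × 20.2% = 1952.90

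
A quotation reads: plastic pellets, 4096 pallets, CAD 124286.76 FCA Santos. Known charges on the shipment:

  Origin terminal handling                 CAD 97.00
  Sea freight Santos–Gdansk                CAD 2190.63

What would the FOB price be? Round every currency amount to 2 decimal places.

Not relevant to the conversion: freight — on the buyer under both terms; not part of either seller's price.
From FCA to FOB, the seller additionally bears: origin terminal.
FOB price = 124286.76 + 97.00 = 124383.76

FOB price: CAD 124383.76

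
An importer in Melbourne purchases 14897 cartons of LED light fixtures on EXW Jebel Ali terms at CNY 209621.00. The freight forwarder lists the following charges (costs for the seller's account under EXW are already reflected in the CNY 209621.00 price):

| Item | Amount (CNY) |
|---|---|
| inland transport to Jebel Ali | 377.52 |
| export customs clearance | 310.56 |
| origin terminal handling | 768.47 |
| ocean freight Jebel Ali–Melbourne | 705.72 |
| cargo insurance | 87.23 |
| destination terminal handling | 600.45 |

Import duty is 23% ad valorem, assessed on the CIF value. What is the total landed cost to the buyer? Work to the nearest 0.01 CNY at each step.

Total landed cost: CNY 261201.17

EXW: the seller makes goods available at their premises; the buyer bears all onward costs.
CIF value = EXW price + inland to port + export clearance + origin terminal + freight + insurance = 209621.00 + 377.52 + 310.56 + 768.47 + 705.72 + 87.23 = 211870.50
Import duty = 211870.50 × 23% = 48730.22
Buyer bears: inland to port 377.52 + export clearance 310.56 + origin terminal 768.47 + freight 705.72 + insurance 87.23 + destination terminal 600.45 + duty 48730.22 = 51580.17
Landed cost = invoice 209621.00 + 51580.17 = 261201.17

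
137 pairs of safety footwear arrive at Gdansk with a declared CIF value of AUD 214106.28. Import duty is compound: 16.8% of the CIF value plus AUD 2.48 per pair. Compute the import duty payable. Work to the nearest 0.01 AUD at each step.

Import duty: AUD 36309.62

Ad valorem component: 214106.28 × 16.8% = 35969.86
Specific component: 137 × 2.48 = 339.76
Import duty = 35969.86 + 339.76 = 36309.62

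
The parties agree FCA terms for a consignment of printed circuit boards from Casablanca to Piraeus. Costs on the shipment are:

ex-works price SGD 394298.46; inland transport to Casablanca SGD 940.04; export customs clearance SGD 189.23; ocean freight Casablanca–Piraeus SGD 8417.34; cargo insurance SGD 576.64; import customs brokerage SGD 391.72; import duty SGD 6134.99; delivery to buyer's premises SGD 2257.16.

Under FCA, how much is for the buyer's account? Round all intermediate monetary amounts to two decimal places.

FCA: the seller delivers export-cleared goods to the carrier; the buyer bears costs from that point.
Seller's account: goods 394298.46 + inland to port 940.04 + export clearance 189.23 = 395427.73
Buyer's account: freight 8417.34 + insurance 576.64 + brokerage 391.72 + duty 6134.99 + delivery 2257.16 = 17777.85

Buyer's account: SGD 17777.85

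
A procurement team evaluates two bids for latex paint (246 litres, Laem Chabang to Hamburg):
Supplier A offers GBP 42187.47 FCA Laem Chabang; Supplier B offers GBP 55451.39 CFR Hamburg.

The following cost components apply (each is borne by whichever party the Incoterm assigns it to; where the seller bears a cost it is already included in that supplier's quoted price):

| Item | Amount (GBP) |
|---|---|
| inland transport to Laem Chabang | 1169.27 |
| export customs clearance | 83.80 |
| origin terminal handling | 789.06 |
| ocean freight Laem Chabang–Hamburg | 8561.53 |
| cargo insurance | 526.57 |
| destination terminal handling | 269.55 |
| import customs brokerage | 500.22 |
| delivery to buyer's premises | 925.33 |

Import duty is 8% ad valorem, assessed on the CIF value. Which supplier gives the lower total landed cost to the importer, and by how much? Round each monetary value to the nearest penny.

Supplier A (FCA):
CIF value = FCA price + origin terminal + freight + insurance = 42187.47 + 789.06 + 8561.53 + 526.57 = 52064.63
Import duty = 52064.63 × 8% = 4165.17
Buyer bears (A): 789.06 + 8561.53 + 526.57 + 269.55 + 500.22 + 925.33 = 11572.26
Landed cost (A) = invoice 42187.47 + 11572.26 + duty 4165.17 = 57924.90
Supplier B (CFR):
CIF value = CFR price + insurance = 55451.39 + 526.57 = 55977.96
Import duty = 55977.96 × 8% = 4478.24
Buyer bears (B): 526.57 + 269.55 + 500.22 + 925.33 = 2221.67
Landed cost (B) = invoice 55451.39 + 2221.67 + duty 4478.24 = 62151.30
Difference = |57924.90 − 62151.30| = 4226.40

Supplier A is cheaper by GBP 4226.40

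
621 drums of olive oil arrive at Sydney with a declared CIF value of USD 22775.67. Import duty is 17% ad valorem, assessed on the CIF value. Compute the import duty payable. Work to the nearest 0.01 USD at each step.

Import duty = 22775.67 × 17% = 3871.86

Import duty: USD 3871.86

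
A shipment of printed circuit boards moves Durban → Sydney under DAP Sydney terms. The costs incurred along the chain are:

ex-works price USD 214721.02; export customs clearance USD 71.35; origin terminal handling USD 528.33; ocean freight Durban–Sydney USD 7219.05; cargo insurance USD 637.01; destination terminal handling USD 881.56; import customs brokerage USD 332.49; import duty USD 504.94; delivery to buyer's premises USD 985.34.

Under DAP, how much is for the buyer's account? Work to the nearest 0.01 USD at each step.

Buyer's account: USD 837.43

DAP: the seller bears all costs to the named destination except import duty and clearance.
Seller's account: goods 214721.02 + export clearance 71.35 + origin terminal 528.33 + freight 7219.05 + insurance 637.01 + destination terminal 881.56 + delivery 985.34 = 225043.66
Buyer's account: brokerage 332.49 + duty 504.94 = 837.43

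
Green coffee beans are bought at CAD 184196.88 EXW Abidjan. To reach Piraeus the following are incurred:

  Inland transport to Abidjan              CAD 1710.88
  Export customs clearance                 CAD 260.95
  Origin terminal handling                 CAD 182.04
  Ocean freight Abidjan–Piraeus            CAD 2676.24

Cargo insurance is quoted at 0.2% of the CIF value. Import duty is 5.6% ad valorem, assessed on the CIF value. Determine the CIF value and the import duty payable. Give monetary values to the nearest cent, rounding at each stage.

Let C be the CIF value. C = EXW price + pre-shipment costs + freight + 0.2% × C
C − 0.2% × C = 184196.88 + 1710.88 + 260.95 + 182.04 + 2676.24
0.998 × C = 189026.99
C = 189026.99 / 0.998 = 189405.80
Insurance premium = 0.2% × 189405.80 = 378.81
Import duty = 189405.80 × 5.6% = 10606.72

CIF value: CAD 189405.80; import duty: CAD 10606.72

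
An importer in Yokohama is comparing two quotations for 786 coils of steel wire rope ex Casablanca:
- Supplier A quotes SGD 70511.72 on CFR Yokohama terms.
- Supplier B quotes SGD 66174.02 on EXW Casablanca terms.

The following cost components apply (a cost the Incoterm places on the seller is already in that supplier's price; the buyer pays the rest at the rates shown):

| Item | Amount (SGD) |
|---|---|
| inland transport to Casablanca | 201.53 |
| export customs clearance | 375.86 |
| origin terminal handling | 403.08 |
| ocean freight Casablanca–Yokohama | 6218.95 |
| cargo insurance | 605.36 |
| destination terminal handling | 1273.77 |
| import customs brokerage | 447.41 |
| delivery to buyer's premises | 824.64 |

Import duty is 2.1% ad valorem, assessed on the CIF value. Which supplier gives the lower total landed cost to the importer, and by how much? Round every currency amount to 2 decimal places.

Supplier A is cheaper by SGD 2921.81

Supplier A (CFR):
CIF value = CFR price + insurance = 70511.72 + 605.36 = 71117.08
Import duty = 71117.08 × 2.1% = 1493.46
Buyer bears (A): 605.36 + 1273.77 + 447.41 + 824.64 = 3151.18
Landed cost (A) = invoice 70511.72 + 3151.18 + duty 1493.46 = 75156.36
Supplier B (EXW):
CIF value = EXW price + inland to port + export clearance + origin terminal + freight + insurance = 66174.02 + 201.53 + 375.86 + 403.08 + 6218.95 + 605.36 = 73978.80
Import duty = 73978.80 × 2.1% = 1553.55
Buyer bears (B): 201.53 + 375.86 + 403.08 + 6218.95 + 605.36 + 1273.77 + 447.41 + 824.64 = 10350.60
Landed cost (B) = invoice 66174.02 + 10350.60 + duty 1553.55 = 78078.17
Difference = |75156.36 − 78078.17| = 2921.81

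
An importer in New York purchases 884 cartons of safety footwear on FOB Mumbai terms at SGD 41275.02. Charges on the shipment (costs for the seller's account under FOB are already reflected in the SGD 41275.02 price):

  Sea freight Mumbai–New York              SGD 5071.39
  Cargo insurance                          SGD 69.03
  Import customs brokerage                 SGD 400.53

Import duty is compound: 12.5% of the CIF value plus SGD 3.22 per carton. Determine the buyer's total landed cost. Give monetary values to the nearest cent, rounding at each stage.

Total landed cost: SGD 55464.38

FOB: the seller bears costs until goods are on board at the origin port; the buyer bears freight, insurance and all costs thereafter.
CIF value = FOB price + freight + insurance = 41275.02 + 5071.39 + 69.03 = 46415.44
Ad valorem component: 46415.44 × 12.5% = 5801.93
Specific component: 884 × 3.22 = 2846.48
Import duty = 5801.93 + 2846.48 = 8648.41
Buyer bears: freight 5071.39 + insurance 69.03 + brokerage 400.53 + duty 8648.41 = 14189.36
Landed cost = invoice 41275.02 + 14189.36 = 55464.38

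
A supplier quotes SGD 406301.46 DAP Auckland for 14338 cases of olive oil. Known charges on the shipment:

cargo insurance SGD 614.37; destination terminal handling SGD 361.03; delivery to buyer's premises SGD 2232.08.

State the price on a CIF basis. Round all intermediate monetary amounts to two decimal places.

Not relevant to the conversion: insurance — on the seller under both DAP and CIF; already in the DAP price and stays in the CIF price.
From DAP to CIF, the seller no longer bears: destination terminal, delivery.
CIF price = 406301.46 − 361.03 − 2232.08 = 403708.35

CIF price: SGD 403708.35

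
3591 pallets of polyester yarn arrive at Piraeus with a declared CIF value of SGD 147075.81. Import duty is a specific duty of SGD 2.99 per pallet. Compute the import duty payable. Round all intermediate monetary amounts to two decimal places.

Import duty = 3591 × 2.99 = 10737.09

Import duty: SGD 10737.09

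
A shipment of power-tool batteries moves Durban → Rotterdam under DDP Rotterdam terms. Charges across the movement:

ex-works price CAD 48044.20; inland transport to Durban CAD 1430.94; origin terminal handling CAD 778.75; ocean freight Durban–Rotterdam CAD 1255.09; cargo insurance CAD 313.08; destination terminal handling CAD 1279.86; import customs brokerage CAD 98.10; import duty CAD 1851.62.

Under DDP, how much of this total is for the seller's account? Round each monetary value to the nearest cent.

Seller's account: CAD 55051.64

DDP: the seller bears all costs including import duty.
Seller's account: goods 48044.20 + inland to port 1430.94 + origin terminal 778.75 + freight 1255.09 + insurance 313.08 + destination terminal 1279.86 + brokerage 98.10 + duty 1851.62 = 55051.64
Buyer's account: 0.00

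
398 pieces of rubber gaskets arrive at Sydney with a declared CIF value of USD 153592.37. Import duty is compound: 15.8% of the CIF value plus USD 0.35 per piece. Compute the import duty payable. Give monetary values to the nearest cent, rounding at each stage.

Ad valorem component: 153592.37 × 15.8% = 24267.59
Specific component: 398 × 0.35 = 139.30
Import duty = 24267.59 + 139.30 = 24406.89

Import duty: USD 24406.89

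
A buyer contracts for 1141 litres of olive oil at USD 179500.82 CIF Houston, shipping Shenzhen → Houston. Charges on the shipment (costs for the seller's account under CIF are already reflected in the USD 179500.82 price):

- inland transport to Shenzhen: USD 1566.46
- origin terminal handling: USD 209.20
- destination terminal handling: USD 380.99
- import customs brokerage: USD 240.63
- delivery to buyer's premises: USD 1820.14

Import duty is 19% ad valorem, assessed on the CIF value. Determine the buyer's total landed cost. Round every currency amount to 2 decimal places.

CIF: the seller pays costs through ocean freight and marine insurance to the destination port.
Already in the invoice (seller's account under CIF): inland to port, origin terminal — exclude.
The CIF price already equals the CIF value: 179500.82
Import duty = 179500.82 × 19% = 34105.16
Buyer bears: destination terminal 380.99 + brokerage 240.63 + delivery 1820.14 + duty 34105.16 = 36546.92
Landed cost = invoice 179500.82 + 36546.92 = 216047.74

Total landed cost: USD 216047.74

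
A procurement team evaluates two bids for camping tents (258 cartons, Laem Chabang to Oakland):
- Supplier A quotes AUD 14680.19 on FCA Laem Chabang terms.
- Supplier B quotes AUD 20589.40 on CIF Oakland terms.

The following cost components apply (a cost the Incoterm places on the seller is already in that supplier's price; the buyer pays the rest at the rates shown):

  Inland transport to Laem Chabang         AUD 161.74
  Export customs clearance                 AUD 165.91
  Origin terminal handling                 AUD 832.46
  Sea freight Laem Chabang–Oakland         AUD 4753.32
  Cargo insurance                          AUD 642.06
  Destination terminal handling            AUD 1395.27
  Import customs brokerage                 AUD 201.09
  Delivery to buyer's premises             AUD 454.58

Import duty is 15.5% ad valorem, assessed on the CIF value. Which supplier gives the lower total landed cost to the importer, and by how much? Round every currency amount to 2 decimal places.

Supplier A (FCA):
CIF value = FCA price + origin terminal + freight + insurance = 14680.19 + 832.46 + 4753.32 + 642.06 = 20908.03
Import duty = 20908.03 × 15.5% = 3240.74
Buyer bears (A): 832.46 + 4753.32 + 642.06 + 1395.27 + 201.09 + 454.58 = 8278.78
Landed cost (A) = invoice 14680.19 + 8278.78 + duty 3240.74 = 26199.71
Supplier B (CIF):
The CIF price already equals the CIF value: 20589.40
Import duty = 20589.40 × 15.5% = 3191.36
Buyer bears (B): 1395.27 + 201.09 + 454.58 = 2050.94
Landed cost (B) = invoice 20589.40 + 2050.94 + duty 3191.36 = 25831.70
Difference = |26199.71 − 25831.70| = 368.01

Supplier B is cheaper by AUD 368.01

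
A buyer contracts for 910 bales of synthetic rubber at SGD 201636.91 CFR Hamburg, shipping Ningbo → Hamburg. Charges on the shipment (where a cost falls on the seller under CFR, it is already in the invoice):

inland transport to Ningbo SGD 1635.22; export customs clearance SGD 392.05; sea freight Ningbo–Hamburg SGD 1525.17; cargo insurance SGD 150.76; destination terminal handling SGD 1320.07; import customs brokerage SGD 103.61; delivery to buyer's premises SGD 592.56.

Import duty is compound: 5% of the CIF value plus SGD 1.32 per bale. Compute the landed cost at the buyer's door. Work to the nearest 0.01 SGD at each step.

Total landed cost: SGD 215094.49

CFR: the seller pays costs through ocean freight to the destination port, but not insurance.
Already in the invoice (seller's account under CFR): inland to port, export clearance, freight — exclude.
CIF value = CFR price + insurance = 201636.91 + 150.76 = 201787.67
Ad valorem component: 201787.67 × 5% = 10089.38
Specific component: 910 × 1.32 = 1201.20
Import duty = 10089.38 + 1201.20 = 11290.58
Buyer bears: insurance 150.76 + destination terminal 1320.07 + brokerage 103.61 + delivery 592.56 + duty 11290.58 = 13457.58
Landed cost = invoice 201636.91 + 13457.58 = 215094.49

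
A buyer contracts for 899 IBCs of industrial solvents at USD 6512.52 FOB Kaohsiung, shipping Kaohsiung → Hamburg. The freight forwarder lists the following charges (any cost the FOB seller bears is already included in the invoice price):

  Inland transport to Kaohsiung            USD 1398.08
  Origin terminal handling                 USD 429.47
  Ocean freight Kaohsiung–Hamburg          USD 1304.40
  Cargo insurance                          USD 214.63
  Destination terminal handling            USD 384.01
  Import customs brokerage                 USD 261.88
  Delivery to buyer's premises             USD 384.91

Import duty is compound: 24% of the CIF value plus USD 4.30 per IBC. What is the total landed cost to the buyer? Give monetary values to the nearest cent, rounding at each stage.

FOB: the seller bears costs until goods are on board at the origin port; the buyer bears freight, insurance and all costs thereafter.
Already in the invoice (seller's account under FOB): inland to port, origin terminal — exclude.
CIF value = FOB price + freight + insurance = 6512.52 + 1304.40 + 214.63 = 8031.55
Ad valorem component: 8031.55 × 24% = 1927.57
Specific component: 899 × 4.30 = 3865.70
Import duty = 1927.57 + 3865.70 = 5793.27
Buyer bears: freight 1304.40 + insurance 214.63 + destination terminal 384.01 + brokerage 261.88 + delivery 384.91 + duty 5793.27 = 8343.10
Landed cost = invoice 6512.52 + 8343.10 = 14855.62

Total landed cost: USD 14855.62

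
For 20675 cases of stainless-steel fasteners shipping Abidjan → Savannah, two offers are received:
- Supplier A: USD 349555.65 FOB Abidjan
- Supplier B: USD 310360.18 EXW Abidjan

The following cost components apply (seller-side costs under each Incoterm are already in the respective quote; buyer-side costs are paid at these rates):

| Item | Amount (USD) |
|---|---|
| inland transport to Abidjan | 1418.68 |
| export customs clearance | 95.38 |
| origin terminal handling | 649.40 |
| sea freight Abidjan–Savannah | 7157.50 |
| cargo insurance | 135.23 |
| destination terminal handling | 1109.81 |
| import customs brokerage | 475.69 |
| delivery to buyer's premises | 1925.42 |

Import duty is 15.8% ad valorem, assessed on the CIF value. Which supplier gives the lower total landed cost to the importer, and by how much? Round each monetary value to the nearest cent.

Supplier B is cheaper by USD 42883.06

Supplier A (FOB):
CIF value = FOB price + freight + insurance = 349555.65 + 7157.50 + 135.23 = 356848.38
Import duty = 356848.38 × 15.8% = 56382.04
Buyer bears (A): 7157.50 + 135.23 + 1109.81 + 475.69 + 1925.42 = 10803.65
Landed cost (A) = invoice 349555.65 + 10803.65 + duty 56382.04 = 416741.34
Supplier B (EXW):
CIF value = EXW price + inland to port + export clearance + origin terminal + freight + insurance = 310360.18 + 1418.68 + 95.38 + 649.40 + 7157.50 + 135.23 = 319816.37
Import duty = 319816.37 × 15.8% = 50530.99
Buyer bears (B): 1418.68 + 95.38 + 649.40 + 7157.50 + 135.23 + 1109.81 + 475.69 + 1925.42 = 12967.11
Landed cost (B) = invoice 310360.18 + 12967.11 + duty 50530.99 = 373858.28
Difference = |416741.34 − 373858.28| = 42883.06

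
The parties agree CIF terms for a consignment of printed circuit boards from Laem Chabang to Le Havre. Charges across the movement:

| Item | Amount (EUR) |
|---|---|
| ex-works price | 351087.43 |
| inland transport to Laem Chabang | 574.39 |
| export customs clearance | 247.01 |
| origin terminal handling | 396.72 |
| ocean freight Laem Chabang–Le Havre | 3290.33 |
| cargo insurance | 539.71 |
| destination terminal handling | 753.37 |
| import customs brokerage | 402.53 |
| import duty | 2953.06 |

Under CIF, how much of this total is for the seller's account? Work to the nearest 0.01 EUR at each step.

Seller's account: EUR 356135.59

CIF: the seller pays costs through ocean freight and marine insurance to the destination port.
Seller's account: goods 351087.43 + inland to port 574.39 + export clearance 247.01 + origin terminal 396.72 + freight 3290.33 + insurance 539.71 = 356135.59
Buyer's account: destination terminal 753.37 + brokerage 402.53 + duty 2953.06 = 4108.96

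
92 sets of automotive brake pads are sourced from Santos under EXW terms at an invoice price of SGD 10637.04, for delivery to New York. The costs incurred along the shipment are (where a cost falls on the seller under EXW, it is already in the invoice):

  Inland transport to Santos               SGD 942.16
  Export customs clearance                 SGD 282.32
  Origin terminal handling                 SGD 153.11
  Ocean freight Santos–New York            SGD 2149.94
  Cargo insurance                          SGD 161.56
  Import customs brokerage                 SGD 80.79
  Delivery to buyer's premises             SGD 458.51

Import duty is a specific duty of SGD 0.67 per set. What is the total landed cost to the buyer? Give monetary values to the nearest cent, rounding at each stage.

EXW: the seller makes goods available at their premises; the buyer bears all onward costs.
CIF value = EXW price + inland to port + export clearance + origin terminal + freight + insurance = 10637.04 + 942.16 + 282.32 + 153.11 + 2149.94 + 161.56 = 14326.13
Import duty = 92 × 0.67 = 61.64
Buyer bears: inland to port 942.16 + export clearance 282.32 + origin terminal 153.11 + freight 2149.94 + insurance 161.56 + brokerage 80.79 + delivery 458.51 + duty 61.64 = 4290.03
Landed cost = invoice 10637.04 + 4290.03 = 14927.07

Total landed cost: SGD 14927.07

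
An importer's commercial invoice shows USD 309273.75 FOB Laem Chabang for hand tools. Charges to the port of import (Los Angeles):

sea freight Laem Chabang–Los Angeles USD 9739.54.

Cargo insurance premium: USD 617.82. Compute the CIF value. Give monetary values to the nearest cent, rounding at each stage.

CIF = FOB price + freight + insurance
CIF = 309273.75 + 9739.54 + 617.82 = 319631.11

CIF value: USD 319631.11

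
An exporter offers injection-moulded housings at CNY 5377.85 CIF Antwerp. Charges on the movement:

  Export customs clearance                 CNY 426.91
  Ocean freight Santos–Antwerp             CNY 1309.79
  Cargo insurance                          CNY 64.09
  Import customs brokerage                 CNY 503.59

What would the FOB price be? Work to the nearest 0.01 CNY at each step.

Not relevant to the conversion: export clearance — on the seller under both CIF and FOB; already in the CIF price and stays in the FOB price. brokerage — on the buyer under both terms; not part of either seller's price.
From CIF to FOB, the seller no longer bears: freight, insurance.
FOB price = 5377.85 − 1309.79 − 64.09 = 4003.97

FOB price: CNY 4003.97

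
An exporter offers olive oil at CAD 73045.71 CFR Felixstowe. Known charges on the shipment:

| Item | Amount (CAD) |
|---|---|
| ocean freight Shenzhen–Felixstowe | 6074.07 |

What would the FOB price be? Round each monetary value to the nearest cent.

FOB price: CAD 66971.64

From CFR to FOB, the seller no longer bears: freight.
FOB price = 73045.71 − 6074.07 = 66971.64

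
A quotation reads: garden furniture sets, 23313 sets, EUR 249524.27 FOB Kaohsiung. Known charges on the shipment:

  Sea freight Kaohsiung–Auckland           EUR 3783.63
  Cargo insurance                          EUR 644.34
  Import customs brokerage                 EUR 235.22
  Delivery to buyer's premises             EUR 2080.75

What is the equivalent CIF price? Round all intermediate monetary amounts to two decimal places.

Not relevant to the conversion: delivery, brokerage — on the buyer under both terms; not part of either seller's price.
From FOB to CIF, the seller additionally bears: freight, insurance.
CIF price = 249524.27 + 3783.63 + 644.34 = 253952.24

CIF price: EUR 253952.24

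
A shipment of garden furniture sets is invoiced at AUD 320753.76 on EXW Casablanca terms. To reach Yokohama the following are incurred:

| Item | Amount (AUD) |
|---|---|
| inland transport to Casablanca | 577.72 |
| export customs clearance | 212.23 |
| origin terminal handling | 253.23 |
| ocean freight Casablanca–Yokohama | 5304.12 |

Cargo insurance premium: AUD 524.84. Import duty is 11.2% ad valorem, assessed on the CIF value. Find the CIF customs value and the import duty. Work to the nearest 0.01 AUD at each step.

CIF value: AUD 327625.90; import duty: AUD 36694.10

CIF = EXW price + pre-shipment costs + freight + insurance
CIF = 320753.76 + 577.72 + 212.23 + 253.23 + 5304.12 + 524.84 = 327625.90
Import duty = 327625.90 × 11.2% = 36694.10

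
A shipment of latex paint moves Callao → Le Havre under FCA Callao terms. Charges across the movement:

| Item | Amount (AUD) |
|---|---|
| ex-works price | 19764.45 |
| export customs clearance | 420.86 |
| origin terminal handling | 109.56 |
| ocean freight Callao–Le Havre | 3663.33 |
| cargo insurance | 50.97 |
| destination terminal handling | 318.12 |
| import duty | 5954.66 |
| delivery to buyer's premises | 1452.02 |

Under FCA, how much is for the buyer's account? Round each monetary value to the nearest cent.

FCA: the seller delivers export-cleared goods to the carrier; the buyer bears costs from that point.
Seller's account: goods 19764.45 + export clearance 420.86 = 20185.31
Buyer's account: origin terminal 109.56 + freight 3663.33 + insurance 50.97 + destination terminal 318.12 + duty 5954.66 + delivery 1452.02 = 11548.66

Buyer's account: AUD 11548.66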